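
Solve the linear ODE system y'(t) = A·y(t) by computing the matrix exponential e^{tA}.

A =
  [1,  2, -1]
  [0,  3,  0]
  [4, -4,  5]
e^{tA} =
  [-2*t*exp(3*t) + exp(3*t), 2*t*exp(3*t), -t*exp(3*t)]
  [0, exp(3*t), 0]
  [4*t*exp(3*t), -4*t*exp(3*t), 2*t*exp(3*t) + exp(3*t)]

Strategy: write A = P · J · P⁻¹ where J is a Jordan canonical form, so e^{tA} = P · e^{tJ} · P⁻¹, and e^{tJ} can be computed block-by-block.

A has Jordan form
J =
  [3, 1, 0]
  [0, 3, 0]
  [0, 0, 3]
(up to reordering of blocks).

Per-block formulas:
  For a 2×2 Jordan block J_2(3): exp(t · J_2(3)) = e^(3t)·(I + t·N), where N is the 2×2 nilpotent shift.
  For a 1×1 block at λ = 3: exp(t · [3]) = [e^(3t)].

After assembling e^{tJ} and conjugating by P, we get:

e^{tA} =
  [-2*t*exp(3*t) + exp(3*t), 2*t*exp(3*t), -t*exp(3*t)]
  [0, exp(3*t), 0]
  [4*t*exp(3*t), -4*t*exp(3*t), 2*t*exp(3*t) + exp(3*t)]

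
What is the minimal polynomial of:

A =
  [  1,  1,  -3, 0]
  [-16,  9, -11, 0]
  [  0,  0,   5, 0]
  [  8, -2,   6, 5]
x^3 - 15*x^2 + 75*x - 125

The characteristic polynomial is χ_A(x) = (x - 5)^4, so the eigenvalues are known. The minimal polynomial is
  m_A(x) = Π_λ (x − λ)^{k_λ}
where k_λ is the size of the *largest* Jordan block for λ (equivalently, the smallest k with (A − λI)^k v = 0 for every generalised eigenvector v of λ).

  λ = 5: largest Jordan block has size 3, contributing (x − 5)^3

So m_A(x) = (x - 5)^3 = x^3 - 15*x^2 + 75*x - 125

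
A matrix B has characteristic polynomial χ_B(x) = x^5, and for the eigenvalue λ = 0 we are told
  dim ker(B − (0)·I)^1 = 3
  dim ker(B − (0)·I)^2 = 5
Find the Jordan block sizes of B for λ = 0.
Block sizes for λ = 0: [2, 2, 1]

From the dimensions of kernels of powers, the number of Jordan blocks of size at least j is d_j − d_{j−1} where d_j = dim ker(N^j) (with d_0 = 0). Computing the differences gives [3, 2].
The number of blocks of size exactly k is (#blocks of size ≥ k) − (#blocks of size ≥ k + 1), so the partition is: 1 block(s) of size 1, 2 block(s) of size 2.
In nonincreasing order the block sizes are [2, 2, 1].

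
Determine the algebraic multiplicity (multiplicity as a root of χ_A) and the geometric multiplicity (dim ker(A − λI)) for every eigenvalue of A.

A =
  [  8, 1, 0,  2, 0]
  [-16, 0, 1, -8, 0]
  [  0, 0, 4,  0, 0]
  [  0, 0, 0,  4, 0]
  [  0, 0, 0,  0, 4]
λ = 4: alg = 5, geom = 3

Step 1 — factor the characteristic polynomial to read off the algebraic multiplicities:
  χ_A(x) = (x - 4)^5

Step 2 — compute geometric multiplicities via the rank-nullity identity g(λ) = n − rank(A − λI):
  rank(A − (4)·I) = 2, so dim ker(A − (4)·I) = n − 2 = 3

Summary:
  λ = 4: algebraic multiplicity = 5, geometric multiplicity = 3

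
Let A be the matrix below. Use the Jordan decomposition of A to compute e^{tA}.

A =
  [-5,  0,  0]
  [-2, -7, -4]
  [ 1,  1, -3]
e^{tA} =
  [exp(-5*t), 0, 0]
  [-2*t*exp(-5*t), -2*t*exp(-5*t) + exp(-5*t), -4*t*exp(-5*t)]
  [t*exp(-5*t), t*exp(-5*t), 2*t*exp(-5*t) + exp(-5*t)]

Strategy: write A = P · J · P⁻¹ where J is a Jordan canonical form, so e^{tA} = P · e^{tJ} · P⁻¹, and e^{tJ} can be computed block-by-block.

A has Jordan form
J =
  [-5,  1,  0]
  [ 0, -5,  0]
  [ 0,  0, -5]
(up to reordering of blocks).

Per-block formulas:
  For a 1×1 block at λ = -5: exp(t · [-5]) = [e^(-5t)].
  For a 2×2 Jordan block J_2(-5): exp(t · J_2(-5)) = e^(-5t)·(I + t·N), where N is the 2×2 nilpotent shift.

After assembling e^{tJ} and conjugating by P, we get:

e^{tA} =
  [exp(-5*t), 0, 0]
  [-2*t*exp(-5*t), -2*t*exp(-5*t) + exp(-5*t), -4*t*exp(-5*t)]
  [t*exp(-5*t), t*exp(-5*t), 2*t*exp(-5*t) + exp(-5*t)]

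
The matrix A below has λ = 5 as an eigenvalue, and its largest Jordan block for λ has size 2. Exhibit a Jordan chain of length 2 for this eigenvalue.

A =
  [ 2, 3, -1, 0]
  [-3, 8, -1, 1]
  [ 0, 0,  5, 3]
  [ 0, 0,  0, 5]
A Jordan chain for λ = 5 of length 2:
v_1 = (-3, -3, 0, 0)ᵀ
v_2 = (1, 0, 0, 0)ᵀ

Let N = A − (5)·I. We want v_2 with N^2 v_2 = 0 but N^1 v_2 ≠ 0; then v_{j-1} := N · v_j for j = 2, …, 2.

Pick v_2 = (1, 0, 0, 0)ᵀ.
Then v_1 = N · v_2 = (-3, -3, 0, 0)ᵀ.

Sanity check: (A − (5)·I) v_1 = (0, 0, 0, 0)ᵀ = 0. ✓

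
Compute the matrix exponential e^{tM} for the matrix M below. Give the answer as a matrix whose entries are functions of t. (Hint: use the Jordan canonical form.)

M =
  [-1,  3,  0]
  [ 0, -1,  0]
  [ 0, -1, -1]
e^{tM} =
  [exp(-t), 3*t*exp(-t), 0]
  [0, exp(-t), 0]
  [0, -t*exp(-t), exp(-t)]

Strategy: write M = P · J · P⁻¹ where J is a Jordan canonical form, so e^{tM} = P · e^{tJ} · P⁻¹, and e^{tJ} can be computed block-by-block.

M has Jordan form
J =
  [-1,  1,  0]
  [ 0, -1,  0]
  [ 0,  0, -1]
(up to reordering of blocks).

Per-block formulas:
  For a 2×2 Jordan block J_2(-1): exp(t · J_2(-1)) = e^(-1t)·(I + t·N), where N is the 2×2 nilpotent shift.
  For a 1×1 block at λ = -1: exp(t · [-1]) = [e^(-1t)].

After assembling e^{tJ} and conjugating by P, we get:

e^{tM} =
  [exp(-t), 3*t*exp(-t), 0]
  [0, exp(-t), 0]
  [0, -t*exp(-t), exp(-t)]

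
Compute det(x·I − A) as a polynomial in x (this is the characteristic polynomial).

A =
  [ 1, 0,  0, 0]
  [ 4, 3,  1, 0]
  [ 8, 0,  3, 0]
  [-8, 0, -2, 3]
x^4 - 10*x^3 + 36*x^2 - 54*x + 27

Expanding det(x·I − A) (e.g. by cofactor expansion or by noting that A is similar to its Jordan form J, which has the same characteristic polynomial as A) gives
  χ_A(x) = x^4 - 10*x^3 + 36*x^2 - 54*x + 27
which factors as (x - 3)^3*(x - 1). The eigenvalues (with algebraic multiplicities) are λ = 1 with multiplicity 1, λ = 3 with multiplicity 3.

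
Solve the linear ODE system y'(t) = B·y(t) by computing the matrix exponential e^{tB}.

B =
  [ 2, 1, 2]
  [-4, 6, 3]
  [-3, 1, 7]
e^{tB} =
  [-t^2*exp(5*t)/2 - 3*t*exp(5*t) + exp(5*t), t*exp(5*t), t^2*exp(5*t)/2 + 2*t*exp(5*t)]
  [-t^2*exp(5*t)/2 - 4*t*exp(5*t), t*exp(5*t) + exp(5*t), t^2*exp(5*t)/2 + 3*t*exp(5*t)]
  [-t^2*exp(5*t)/2 - 3*t*exp(5*t), t*exp(5*t), t^2*exp(5*t)/2 + 2*t*exp(5*t) + exp(5*t)]

Strategy: write B = P · J · P⁻¹ where J is a Jordan canonical form, so e^{tB} = P · e^{tJ} · P⁻¹, and e^{tJ} can be computed block-by-block.

B has Jordan form
J =
  [5, 1, 0]
  [0, 5, 1]
  [0, 0, 5]
(up to reordering of blocks).

Per-block formulas:
  For a 3×3 Jordan block J_3(5): exp(t · J_3(5)) = e^(5t)·(I + t·N + (t^2/2)·N^2), where N is the 3×3 nilpotent shift.

After assembling e^{tJ} and conjugating by P, we get:

e^{tB} =
  [-t^2*exp(5*t)/2 - 3*t*exp(5*t) + exp(5*t), t*exp(5*t), t^2*exp(5*t)/2 + 2*t*exp(5*t)]
  [-t^2*exp(5*t)/2 - 4*t*exp(5*t), t*exp(5*t) + exp(5*t), t^2*exp(5*t)/2 + 3*t*exp(5*t)]
  [-t^2*exp(5*t)/2 - 3*t*exp(5*t), t*exp(5*t), t^2*exp(5*t)/2 + 2*t*exp(5*t) + exp(5*t)]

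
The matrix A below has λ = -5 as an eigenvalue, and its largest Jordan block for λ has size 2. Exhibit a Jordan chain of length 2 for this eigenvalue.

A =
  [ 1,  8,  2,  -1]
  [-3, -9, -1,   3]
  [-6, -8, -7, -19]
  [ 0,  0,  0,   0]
A Jordan chain for λ = -5 of length 2:
v_1 = (6, -3, -6, 0)ᵀ
v_2 = (1, 0, 0, 0)ᵀ

Let N = A − (-5)·I. We want v_2 with N^2 v_2 = 0 but N^1 v_2 ≠ 0; then v_{j-1} := N · v_j for j = 2, …, 2.

Pick v_2 = (1, 0, 0, 0)ᵀ.
Then v_1 = N · v_2 = (6, -3, -6, 0)ᵀ.

Sanity check: (A − (-5)·I) v_1 = (0, 0, 0, 0)ᵀ = 0. ✓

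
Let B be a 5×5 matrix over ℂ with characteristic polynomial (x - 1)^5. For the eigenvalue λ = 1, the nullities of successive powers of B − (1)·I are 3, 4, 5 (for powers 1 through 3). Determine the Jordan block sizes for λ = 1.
Block sizes for λ = 1: [3, 1, 1]

From the dimensions of kernels of powers, the number of Jordan blocks of size at least j is d_j − d_{j−1} where d_j = dim ker(N^j) (with d_0 = 0). Computing the differences gives [3, 1, 1].
The number of blocks of size exactly k is (#blocks of size ≥ k) − (#blocks of size ≥ k + 1), so the partition is: 2 block(s) of size 1, 1 block(s) of size 3.
In nonincreasing order the block sizes are [3, 1, 1].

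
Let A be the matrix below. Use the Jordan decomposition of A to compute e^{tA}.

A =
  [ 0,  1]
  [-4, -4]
e^{tA} =
  [2*t*exp(-2*t) + exp(-2*t), t*exp(-2*t)]
  [-4*t*exp(-2*t), -2*t*exp(-2*t) + exp(-2*t)]

Strategy: write A = P · J · P⁻¹ where J is a Jordan canonical form, so e^{tA} = P · e^{tJ} · P⁻¹, and e^{tJ} can be computed block-by-block.

A has Jordan form
J =
  [-2,  1]
  [ 0, -2]
(up to reordering of blocks).

Per-block formulas:
  For a 2×2 Jordan block J_2(-2): exp(t · J_2(-2)) = e^(-2t)·(I + t·N), where N is the 2×2 nilpotent shift.

After assembling e^{tJ} and conjugating by P, we get:

e^{tA} =
  [2*t*exp(-2*t) + exp(-2*t), t*exp(-2*t)]
  [-4*t*exp(-2*t), -2*t*exp(-2*t) + exp(-2*t)]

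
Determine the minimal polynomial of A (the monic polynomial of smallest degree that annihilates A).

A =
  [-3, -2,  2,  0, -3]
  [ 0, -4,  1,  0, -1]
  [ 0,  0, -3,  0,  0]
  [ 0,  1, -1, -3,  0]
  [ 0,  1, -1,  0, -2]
x^3 + 9*x^2 + 27*x + 27

The characteristic polynomial is χ_A(x) = (x + 3)^5, so the eigenvalues are known. The minimal polynomial is
  m_A(x) = Π_λ (x − λ)^{k_λ}
where k_λ is the size of the *largest* Jordan block for λ (equivalently, the smallest k with (A − λI)^k v = 0 for every generalised eigenvector v of λ).

  λ = -3: largest Jordan block has size 3, contributing (x + 3)^3

So m_A(x) = (x + 3)^3 = x^3 + 9*x^2 + 27*x + 27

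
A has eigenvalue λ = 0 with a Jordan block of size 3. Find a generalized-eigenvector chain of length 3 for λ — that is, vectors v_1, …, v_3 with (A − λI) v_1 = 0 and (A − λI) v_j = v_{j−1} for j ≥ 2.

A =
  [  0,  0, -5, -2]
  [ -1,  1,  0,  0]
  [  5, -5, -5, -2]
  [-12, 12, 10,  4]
A Jordan chain for λ = 0 of length 3:
v_1 = (-1, -1, 4, -10)ᵀ
v_2 = (0, -1, 5, -12)ᵀ
v_3 = (1, 0, 0, 0)ᵀ

Let N = A − (0)·I. We want v_3 with N^3 v_3 = 0 but N^2 v_3 ≠ 0; then v_{j-1} := N · v_j for j = 3, …, 2.

Pick v_3 = (1, 0, 0, 0)ᵀ.
Then v_2 = N · v_3 = (0, -1, 5, -12)ᵀ.
Then v_1 = N · v_2 = (-1, -1, 4, -10)ᵀ.

Sanity check: (A − (0)·I) v_1 = (0, 0, 0, 0)ᵀ = 0. ✓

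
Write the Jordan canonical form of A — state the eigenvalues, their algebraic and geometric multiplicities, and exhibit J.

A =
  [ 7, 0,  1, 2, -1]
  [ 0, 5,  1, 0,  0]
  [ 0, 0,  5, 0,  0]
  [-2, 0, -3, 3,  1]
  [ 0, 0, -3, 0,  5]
J_3(5) ⊕ J_1(5) ⊕ J_1(5)

The characteristic polynomial is
  det(x·I − A) = x^5 - 25*x^4 + 250*x^3 - 1250*x^2 + 3125*x - 3125 = (x - 5)^5

Eigenvalues and multiplicities (the geometric multiplicity of λ is n − rank(A − λI), which equals the number of Jordan blocks for λ):
  λ = 5: algebraic multiplicity = 5, geometric multiplicity = 3

Determining the block sizes for each eigenvalue:
  λ = 5: with am = 5 and gm = 3, the partition is not yet determined (e.g. several partitions of 5 into 3 parts exist). Let N = A − (5)·I. Computing rank(N^1) = 2, rank(N^2) = 1, rank(N^3) = 0; the number of blocks of size ≥ j is rank(N^{j−1}) − rank(N^j), giving [3, 1, 1]. So we have 1 block(s) of size 3, 2 block(s) of size 1 → block sizes [3, 1, 1]

Assembling the blocks gives a Jordan form
J =
  [5, 1, 0, 0, 0]
  [0, 5, 1, 0, 0]
  [0, 0, 5, 0, 0]
  [0, 0, 0, 5, 0]
  [0, 0, 0, 0, 5]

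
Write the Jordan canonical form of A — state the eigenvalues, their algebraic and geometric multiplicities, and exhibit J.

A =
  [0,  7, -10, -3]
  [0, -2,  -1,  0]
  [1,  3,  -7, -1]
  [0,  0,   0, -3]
J_3(-3) ⊕ J_1(-3)

The characteristic polynomial is
  det(x·I − A) = x^4 + 12*x^3 + 54*x^2 + 108*x + 81 = (x + 3)^4

Eigenvalues and multiplicities (the geometric multiplicity of λ is n − rank(A − λI), which equals the number of Jordan blocks for λ):
  λ = -3: algebraic multiplicity = 4, geometric multiplicity = 2

Determining the block sizes for each eigenvalue:
  λ = -3: with am = 4 and gm = 2, the partition is not yet determined (e.g. several partitions of 4 into 2 parts exist). Let N = A − (-3)·I. Computing rank(N^1) = 2, rank(N^2) = 1, rank(N^3) = 0; the number of blocks of size ≥ j is rank(N^{j−1}) − rank(N^j), giving [2, 1, 1]. So we have 1 block(s) of size 3, 1 block(s) of size 1 → block sizes [3, 1]

Assembling the blocks gives a Jordan form
J =
  [-3,  1,  0,  0]
  [ 0, -3,  1,  0]
  [ 0,  0, -3,  0]
  [ 0,  0,  0, -3]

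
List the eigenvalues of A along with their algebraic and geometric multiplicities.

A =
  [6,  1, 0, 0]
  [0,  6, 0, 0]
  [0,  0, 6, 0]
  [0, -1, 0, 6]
λ = 6: alg = 4, geom = 3

Step 1 — factor the characteristic polynomial to read off the algebraic multiplicities:
  χ_A(x) = (x - 6)^4

Step 2 — compute geometric multiplicities via the rank-nullity identity g(λ) = n − rank(A − λI):
  rank(A − (6)·I) = 1, so dim ker(A − (6)·I) = n − 1 = 3

Summary:
  λ = 6: algebraic multiplicity = 4, geometric multiplicity = 3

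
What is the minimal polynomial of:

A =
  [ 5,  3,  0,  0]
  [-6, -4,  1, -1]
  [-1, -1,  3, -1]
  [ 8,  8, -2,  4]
x^3 - 6*x^2 + 12*x - 8

The characteristic polynomial is χ_A(x) = (x - 2)^4, so the eigenvalues are known. The minimal polynomial is
  m_A(x) = Π_λ (x − λ)^{k_λ}
where k_λ is the size of the *largest* Jordan block for λ (equivalently, the smallest k with (A − λI)^k v = 0 for every generalised eigenvector v of λ).

  λ = 2: largest Jordan block has size 3, contributing (x − 2)^3

So m_A(x) = (x - 2)^3 = x^3 - 6*x^2 + 12*x - 8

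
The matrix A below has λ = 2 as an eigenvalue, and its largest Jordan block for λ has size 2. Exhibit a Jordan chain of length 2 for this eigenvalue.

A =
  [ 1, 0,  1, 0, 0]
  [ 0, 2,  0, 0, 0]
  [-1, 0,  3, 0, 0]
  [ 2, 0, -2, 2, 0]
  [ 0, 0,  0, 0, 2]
A Jordan chain for λ = 2 of length 2:
v_1 = (-1, 0, -1, 2, 0)ᵀ
v_2 = (1, 0, 0, 0, 0)ᵀ

Let N = A − (2)·I. We want v_2 with N^2 v_2 = 0 but N^1 v_2 ≠ 0; then v_{j-1} := N · v_j for j = 2, …, 2.

Pick v_2 = (1, 0, 0, 0, 0)ᵀ.
Then v_1 = N · v_2 = (-1, 0, -1, 2, 0)ᵀ.

Sanity check: (A − (2)·I) v_1 = (0, 0, 0, 0, 0)ᵀ = 0. ✓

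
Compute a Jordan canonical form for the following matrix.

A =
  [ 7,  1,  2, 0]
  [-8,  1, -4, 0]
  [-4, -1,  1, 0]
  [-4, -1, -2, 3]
J_2(3) ⊕ J_1(3) ⊕ J_1(3)

The characteristic polynomial is
  det(x·I − A) = x^4 - 12*x^3 + 54*x^2 - 108*x + 81 = (x - 3)^4

Eigenvalues and multiplicities (the geometric multiplicity of λ is n − rank(A − λI), which equals the number of Jordan blocks for λ):
  λ = 3: algebraic multiplicity = 4, geometric multiplicity = 3

Determining the block sizes for each eigenvalue:
  λ = 3: 3 blocks summing to 4 forces exactly one block of size 2 and the rest size 1 → block sizes [2, 1, 1]

Assembling the blocks gives a Jordan form
J =
  [3, 1, 0, 0]
  [0, 3, 0, 0]
  [0, 0, 3, 0]
  [0, 0, 0, 3]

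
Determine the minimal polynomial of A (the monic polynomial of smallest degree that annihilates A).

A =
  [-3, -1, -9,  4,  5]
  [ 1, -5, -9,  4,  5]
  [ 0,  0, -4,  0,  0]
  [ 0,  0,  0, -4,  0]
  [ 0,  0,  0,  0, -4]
x^2 + 8*x + 16

The characteristic polynomial is χ_A(x) = (x + 4)^5, so the eigenvalues are known. The minimal polynomial is
  m_A(x) = Π_λ (x − λ)^{k_λ}
where k_λ is the size of the *largest* Jordan block for λ (equivalently, the smallest k with (A − λI)^k v = 0 for every generalised eigenvector v of λ).

  λ = -4: largest Jordan block has size 2, contributing (x + 4)^2

So m_A(x) = (x + 4)^2 = x^2 + 8*x + 16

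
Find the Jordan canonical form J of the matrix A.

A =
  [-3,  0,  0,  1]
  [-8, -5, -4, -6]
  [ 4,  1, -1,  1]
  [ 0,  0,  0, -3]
J_2(-3) ⊕ J_2(-3)

The characteristic polynomial is
  det(x·I − A) = x^4 + 12*x^3 + 54*x^2 + 108*x + 81 = (x + 3)^4

Eigenvalues and multiplicities (the geometric multiplicity of λ is n − rank(A − λI), which equals the number of Jordan blocks for λ):
  λ = -3: algebraic multiplicity = 4, geometric multiplicity = 2

Determining the block sizes for each eigenvalue:
  λ = -3: with am = 4 and gm = 2, the partition is not yet determined (e.g. several partitions of 4 into 2 parts exist). Let N = A − (-3)·I. Computing rank(N^1) = 2, rank(N^2) = 0; the number of blocks of size ≥ j is rank(N^{j−1}) − rank(N^j), giving [2, 2]. So we have 2 block(s) of size 2 → block sizes [2, 2]

Assembling the blocks gives a Jordan form
J =
  [-3,  1,  0,  0]
  [ 0, -3,  0,  0]
  [ 0,  0, -3,  1]
  [ 0,  0,  0, -3]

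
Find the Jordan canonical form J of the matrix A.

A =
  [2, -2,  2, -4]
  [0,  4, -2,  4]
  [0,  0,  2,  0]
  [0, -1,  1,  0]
J_2(2) ⊕ J_1(2) ⊕ J_1(2)

The characteristic polynomial is
  det(x·I − A) = x^4 - 8*x^3 + 24*x^2 - 32*x + 16 = (x - 2)^4

Eigenvalues and multiplicities (the geometric multiplicity of λ is n − rank(A − λI), which equals the number of Jordan blocks for λ):
  λ = 2: algebraic multiplicity = 4, geometric multiplicity = 3

Determining the block sizes for each eigenvalue:
  λ = 2: 3 blocks summing to 4 forces exactly one block of size 2 and the rest size 1 → block sizes [2, 1, 1]

Assembling the blocks gives a Jordan form
J =
  [2, 1, 0, 0]
  [0, 2, 0, 0]
  [0, 0, 2, 0]
  [0, 0, 0, 2]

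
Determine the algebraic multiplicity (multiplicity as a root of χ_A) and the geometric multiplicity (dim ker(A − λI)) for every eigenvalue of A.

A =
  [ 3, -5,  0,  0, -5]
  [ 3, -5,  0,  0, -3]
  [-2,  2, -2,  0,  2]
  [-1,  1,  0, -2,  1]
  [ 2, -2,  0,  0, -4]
λ = -2: alg = 5, geom = 4

Step 1 — factor the characteristic polynomial to read off the algebraic multiplicities:
  χ_A(x) = (x + 2)^5

Step 2 — compute geometric multiplicities via the rank-nullity identity g(λ) = n − rank(A − λI):
  rank(A − (-2)·I) = 1, so dim ker(A − (-2)·I) = n − 1 = 4

Summary:
  λ = -2: algebraic multiplicity = 5, geometric multiplicity = 4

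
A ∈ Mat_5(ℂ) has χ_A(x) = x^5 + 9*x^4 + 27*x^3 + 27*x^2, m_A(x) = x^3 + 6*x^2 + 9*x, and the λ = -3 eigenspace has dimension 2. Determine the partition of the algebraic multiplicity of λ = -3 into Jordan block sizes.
Block sizes for λ = -3: [2, 1]

Step 1 — from the characteristic polynomial, algebraic multiplicity of λ = -3 is 3. From dim ker(A − (-3)·I) = 2, there are exactly 2 Jordan blocks for λ = -3.
Step 2 — from the minimal polynomial, the factor (x + 3)^2 tells us the largest block for λ = -3 has size 2.
Step 3 — with total size 3, 2 blocks, and largest block 2, the block sizes (in nonincreasing order) are [2, 1].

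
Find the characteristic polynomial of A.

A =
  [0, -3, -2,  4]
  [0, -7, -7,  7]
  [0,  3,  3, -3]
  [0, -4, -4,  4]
x^4

Expanding det(x·I − A) (e.g. by cofactor expansion or by noting that A is similar to its Jordan form J, which has the same characteristic polynomial as A) gives
  χ_A(x) = x^4
which factors as x^4. The eigenvalues (with algebraic multiplicities) are λ = 0 with multiplicity 4.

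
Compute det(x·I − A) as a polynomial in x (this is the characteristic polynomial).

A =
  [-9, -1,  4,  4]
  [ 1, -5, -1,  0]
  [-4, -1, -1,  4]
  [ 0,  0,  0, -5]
x^4 + 20*x^3 + 150*x^2 + 500*x + 625

Expanding det(x·I − A) (e.g. by cofactor expansion or by noting that A is similar to its Jordan form J, which has the same characteristic polynomial as A) gives
  χ_A(x) = x^4 + 20*x^3 + 150*x^2 + 500*x + 625
which factors as (x + 5)^4. The eigenvalues (with algebraic multiplicities) are λ = -5 with multiplicity 4.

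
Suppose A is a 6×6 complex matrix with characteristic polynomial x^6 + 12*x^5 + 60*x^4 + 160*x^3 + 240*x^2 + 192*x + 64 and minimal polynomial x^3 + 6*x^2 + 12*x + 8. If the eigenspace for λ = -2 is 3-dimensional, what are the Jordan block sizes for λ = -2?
Block sizes for λ = -2: [3, 2, 1]

Step 1 — from the characteristic polynomial, algebraic multiplicity of λ = -2 is 6. From dim ker(A − (-2)·I) = 3, there are exactly 3 Jordan blocks for λ = -2.
Step 2 — from the minimal polynomial, the factor (x + 2)^3 tells us the largest block for λ = -2 has size 3.
Step 3 — with total size 6, 3 blocks, and largest block 3, the block sizes (in nonincreasing order) are [3, 2, 1].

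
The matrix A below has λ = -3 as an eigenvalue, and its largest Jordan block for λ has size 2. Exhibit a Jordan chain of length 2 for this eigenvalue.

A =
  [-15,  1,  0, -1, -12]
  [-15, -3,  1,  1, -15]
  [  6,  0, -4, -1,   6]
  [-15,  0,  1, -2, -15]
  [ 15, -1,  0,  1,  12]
A Jordan chain for λ = -3 of length 2:
v_1 = (1, 0, 0, 0, -1)ᵀ
v_2 = (0, 1, 0, 0, 0)ᵀ

Let N = A − (-3)·I. We want v_2 with N^2 v_2 = 0 but N^1 v_2 ≠ 0; then v_{j-1} := N · v_j for j = 2, …, 2.

Pick v_2 = (0, 1, 0, 0, 0)ᵀ.
Then v_1 = N · v_2 = (1, 0, 0, 0, -1)ᵀ.

Sanity check: (A − (-3)·I) v_1 = (0, 0, 0, 0, 0)ᵀ = 0. ✓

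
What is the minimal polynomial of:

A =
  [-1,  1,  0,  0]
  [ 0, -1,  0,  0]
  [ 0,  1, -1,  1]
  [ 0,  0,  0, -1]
x^2 + 2*x + 1

The characteristic polynomial is χ_A(x) = (x + 1)^4, so the eigenvalues are known. The minimal polynomial is
  m_A(x) = Π_λ (x − λ)^{k_λ}
where k_λ is the size of the *largest* Jordan block for λ (equivalently, the smallest k with (A − λI)^k v = 0 for every generalised eigenvector v of λ).

  λ = -1: largest Jordan block has size 2, contributing (x + 1)^2

So m_A(x) = (x + 1)^2 = x^2 + 2*x + 1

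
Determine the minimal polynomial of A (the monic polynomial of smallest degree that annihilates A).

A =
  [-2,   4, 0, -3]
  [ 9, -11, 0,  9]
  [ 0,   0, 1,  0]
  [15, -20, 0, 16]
x^2 - 2*x + 1

The characteristic polynomial is χ_A(x) = (x - 1)^4, so the eigenvalues are known. The minimal polynomial is
  m_A(x) = Π_λ (x − λ)^{k_λ}
where k_λ is the size of the *largest* Jordan block for λ (equivalently, the smallest k with (A − λI)^k v = 0 for every generalised eigenvector v of λ).

  λ = 1: largest Jordan block has size 2, contributing (x − 1)^2

So m_A(x) = (x - 1)^2 = x^2 - 2*x + 1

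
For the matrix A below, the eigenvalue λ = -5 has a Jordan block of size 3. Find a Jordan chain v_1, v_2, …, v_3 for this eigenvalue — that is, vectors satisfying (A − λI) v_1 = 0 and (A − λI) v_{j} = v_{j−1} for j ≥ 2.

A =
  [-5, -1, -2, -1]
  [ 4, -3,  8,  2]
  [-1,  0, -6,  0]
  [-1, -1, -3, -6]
A Jordan chain for λ = -5 of length 3:
v_1 = (-1, -2, 1, 0)ᵀ
v_2 = (0, 4, -1, -1)ᵀ
v_3 = (1, 0, 0, 0)ᵀ

Let N = A − (-5)·I. We want v_3 with N^3 v_3 = 0 but N^2 v_3 ≠ 0; then v_{j-1} := N · v_j for j = 3, …, 2.

Pick v_3 = (1, 0, 0, 0)ᵀ.
Then v_2 = N · v_3 = (0, 4, -1, -1)ᵀ.
Then v_1 = N · v_2 = (-1, -2, 1, 0)ᵀ.

Sanity check: (A − (-5)·I) v_1 = (0, 0, 0, 0)ᵀ = 0. ✓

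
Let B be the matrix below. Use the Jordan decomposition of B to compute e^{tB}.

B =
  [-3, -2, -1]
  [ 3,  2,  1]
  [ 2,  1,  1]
e^{tB} =
  [t^2/2 - 3*t + 1, t^2/2 - 2*t, -t]
  [-t^2/2 + 3*t, -t^2/2 + 2*t + 1, t]
  [-t^2/2 + 2*t, -t^2/2 + t, t + 1]

Strategy: write B = P · J · P⁻¹ where J is a Jordan canonical form, so e^{tB} = P · e^{tJ} · P⁻¹, and e^{tJ} can be computed block-by-block.

B has Jordan form
J =
  [0, 1, 0]
  [0, 0, 1]
  [0, 0, 0]
(up to reordering of blocks).

Per-block formulas:
  For a 3×3 Jordan block J_3(0): exp(t · J_3(0)) = e^(0t)·(I + t·N + (t^2/2)·N^2), where N is the 3×3 nilpotent shift.

After assembling e^{tJ} and conjugating by P, we get:

e^{tB} =
  [t^2/2 - 3*t + 1, t^2/2 - 2*t, -t]
  [-t^2/2 + 3*t, -t^2/2 + 2*t + 1, t]
  [-t^2/2 + 2*t, -t^2/2 + t, t + 1]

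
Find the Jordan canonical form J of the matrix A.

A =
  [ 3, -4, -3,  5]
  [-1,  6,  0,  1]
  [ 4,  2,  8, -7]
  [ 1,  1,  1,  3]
J_3(5) ⊕ J_1(5)

The characteristic polynomial is
  det(x·I − A) = x^4 - 20*x^3 + 150*x^2 - 500*x + 625 = (x - 5)^4

Eigenvalues and multiplicities (the geometric multiplicity of λ is n − rank(A − λI), which equals the number of Jordan blocks for λ):
  λ = 5: algebraic multiplicity = 4, geometric multiplicity = 2

Determining the block sizes for each eigenvalue:
  λ = 5: with am = 4 and gm = 2, the partition is not yet determined (e.g. several partitions of 4 into 2 parts exist). Let N = A − (5)·I. Computing rank(N^1) = 2, rank(N^2) = 1, rank(N^3) = 0; the number of blocks of size ≥ j is rank(N^{j−1}) − rank(N^j), giving [2, 1, 1]. So we have 1 block(s) of size 3, 1 block(s) of size 1 → block sizes [3, 1]

Assembling the blocks gives a Jordan form
J =
  [5, 1, 0, 0]
  [0, 5, 1, 0]
  [0, 0, 5, 0]
  [0, 0, 0, 5]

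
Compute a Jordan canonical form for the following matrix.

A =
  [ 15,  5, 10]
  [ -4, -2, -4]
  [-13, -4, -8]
J_2(0) ⊕ J_1(5)

The characteristic polynomial is
  det(x·I − A) = x^3 - 5*x^2 = x^2*(x - 5)

Eigenvalues and multiplicities (the geometric multiplicity of λ is n − rank(A − λI), which equals the number of Jordan blocks for λ):
  λ = 0: algebraic multiplicity = 2, geometric multiplicity = 1
  λ = 5: algebraic multiplicity = 1, geometric multiplicity = 1

Determining the block sizes for each eigenvalue:
  λ = 0: one block (gm = 1), so the single block has size am = 2 → block sizes [2]
  λ = 5: one block (gm = 1), so the single block has size am = 1 → block sizes [1]

Assembling the blocks gives a Jordan form
J =
  [0, 1, 0]
  [0, 0, 0]
  [0, 0, 5]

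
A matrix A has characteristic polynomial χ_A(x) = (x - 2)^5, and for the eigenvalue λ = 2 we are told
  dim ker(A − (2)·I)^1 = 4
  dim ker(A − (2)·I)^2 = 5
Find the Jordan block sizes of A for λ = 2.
Block sizes for λ = 2: [2, 1, 1, 1]

From the dimensions of kernels of powers, the number of Jordan blocks of size at least j is d_j − d_{j−1} where d_j = dim ker(N^j) (with d_0 = 0). Computing the differences gives [4, 1].
The number of blocks of size exactly k is (#blocks of size ≥ k) − (#blocks of size ≥ k + 1), so the partition is: 3 block(s) of size 1, 1 block(s) of size 2.
In nonincreasing order the block sizes are [2, 1, 1, 1].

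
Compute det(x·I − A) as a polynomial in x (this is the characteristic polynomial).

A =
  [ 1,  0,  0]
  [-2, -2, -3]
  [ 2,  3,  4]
x^3 - 3*x^2 + 3*x - 1

Expanding det(x·I − A) (e.g. by cofactor expansion or by noting that A is similar to its Jordan form J, which has the same characteristic polynomial as A) gives
  χ_A(x) = x^3 - 3*x^2 + 3*x - 1
which factors as (x - 1)^3. The eigenvalues (with algebraic multiplicities) are λ = 1 with multiplicity 3.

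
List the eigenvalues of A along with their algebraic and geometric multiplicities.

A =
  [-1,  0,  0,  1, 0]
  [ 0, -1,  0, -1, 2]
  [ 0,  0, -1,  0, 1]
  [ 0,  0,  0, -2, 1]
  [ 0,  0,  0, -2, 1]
λ = -1: alg = 4, geom = 3; λ = 0: alg = 1, geom = 1

Step 1 — factor the characteristic polynomial to read off the algebraic multiplicities:
  χ_A(x) = x*(x + 1)^4

Step 2 — compute geometric multiplicities via the rank-nullity identity g(λ) = n − rank(A − λI):
  rank(A − (-1)·I) = 2, so dim ker(A − (-1)·I) = n − 2 = 3
  rank(A − (0)·I) = 4, so dim ker(A − (0)·I) = n − 4 = 1

Summary:
  λ = -1: algebraic multiplicity = 4, geometric multiplicity = 3
  λ = 0: algebraic multiplicity = 1, geometric multiplicity = 1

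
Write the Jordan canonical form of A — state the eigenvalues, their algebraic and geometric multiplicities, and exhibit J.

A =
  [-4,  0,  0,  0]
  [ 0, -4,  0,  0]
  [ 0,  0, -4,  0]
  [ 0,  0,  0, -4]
J_1(-4) ⊕ J_1(-4) ⊕ J_1(-4) ⊕ J_1(-4)

The characteristic polynomial is
  det(x·I − A) = x^4 + 16*x^3 + 96*x^2 + 256*x + 256 = (x + 4)^4

Eigenvalues and multiplicities (the geometric multiplicity of λ is n − rank(A − λI), which equals the number of Jordan blocks for λ):
  λ = -4: algebraic multiplicity = 4, geometric multiplicity = 4

Determining the block sizes for each eigenvalue:
  λ = -4: gm = am = 4, so every block has size 1 → block sizes [1, 1, 1, 1]

Assembling the blocks gives a Jordan form
J =
  [-4,  0,  0,  0]
  [ 0, -4,  0,  0]
  [ 0,  0, -4,  0]
  [ 0,  0,  0, -4]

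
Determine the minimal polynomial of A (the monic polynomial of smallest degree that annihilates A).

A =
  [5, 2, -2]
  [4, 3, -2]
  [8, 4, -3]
x^2 - 4*x + 3

The characteristic polynomial is χ_A(x) = (x - 3)*(x - 1)^2, so the eigenvalues are known. The minimal polynomial is
  m_A(x) = Π_λ (x − λ)^{k_λ}
where k_λ is the size of the *largest* Jordan block for λ (equivalently, the smallest k with (A − λI)^k v = 0 for every generalised eigenvector v of λ).

  λ = 1: largest Jordan block has size 1, contributing (x − 1)
  λ = 3: largest Jordan block has size 1, contributing (x − 3)

So m_A(x) = (x - 3)*(x - 1) = x^2 - 4*x + 3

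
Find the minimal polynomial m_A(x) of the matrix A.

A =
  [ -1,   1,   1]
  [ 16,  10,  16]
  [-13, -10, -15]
x^3 + 6*x^2 + 12*x + 8

The characteristic polynomial is χ_A(x) = (x + 2)^3, so the eigenvalues are known. The minimal polynomial is
  m_A(x) = Π_λ (x − λ)^{k_λ}
where k_λ is the size of the *largest* Jordan block for λ (equivalently, the smallest k with (A − λI)^k v = 0 for every generalised eigenvector v of λ).

  λ = -2: largest Jordan block has size 3, contributing (x + 2)^3

So m_A(x) = (x + 2)^3 = x^3 + 6*x^2 + 12*x + 8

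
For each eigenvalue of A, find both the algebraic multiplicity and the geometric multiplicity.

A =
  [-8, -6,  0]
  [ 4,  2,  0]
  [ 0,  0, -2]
λ = -4: alg = 1, geom = 1; λ = -2: alg = 2, geom = 2

Step 1 — factor the characteristic polynomial to read off the algebraic multiplicities:
  χ_A(x) = (x + 2)^2*(x + 4)

Step 2 — compute geometric multiplicities via the rank-nullity identity g(λ) = n − rank(A − λI):
  rank(A − (-4)·I) = 2, so dim ker(A − (-4)·I) = n − 2 = 1
  rank(A − (-2)·I) = 1, so dim ker(A − (-2)·I) = n − 1 = 2

Summary:
  λ = -4: algebraic multiplicity = 1, geometric multiplicity = 1
  λ = -2: algebraic multiplicity = 2, geometric multiplicity = 2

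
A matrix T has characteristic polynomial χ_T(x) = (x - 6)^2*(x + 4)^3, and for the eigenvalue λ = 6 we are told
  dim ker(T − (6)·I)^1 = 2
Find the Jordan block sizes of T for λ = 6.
Block sizes for λ = 6: [1, 1]

From the dimensions of kernels of powers, the number of Jordan blocks of size at least j is d_j − d_{j−1} where d_j = dim ker(N^j) (with d_0 = 0). Computing the differences gives [2].
The number of blocks of size exactly k is (#blocks of size ≥ k) − (#blocks of size ≥ k + 1), so the partition is: 2 block(s) of size 1.
In nonincreasing order the block sizes are [1, 1].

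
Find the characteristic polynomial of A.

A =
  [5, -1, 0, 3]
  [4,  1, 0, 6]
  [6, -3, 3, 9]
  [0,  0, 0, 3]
x^4 - 12*x^3 + 54*x^2 - 108*x + 81

Expanding det(x·I − A) (e.g. by cofactor expansion or by noting that A is similar to its Jordan form J, which has the same characteristic polynomial as A) gives
  χ_A(x) = x^4 - 12*x^3 + 54*x^2 - 108*x + 81
which factors as (x - 3)^4. The eigenvalues (with algebraic multiplicities) are λ = 3 with multiplicity 4.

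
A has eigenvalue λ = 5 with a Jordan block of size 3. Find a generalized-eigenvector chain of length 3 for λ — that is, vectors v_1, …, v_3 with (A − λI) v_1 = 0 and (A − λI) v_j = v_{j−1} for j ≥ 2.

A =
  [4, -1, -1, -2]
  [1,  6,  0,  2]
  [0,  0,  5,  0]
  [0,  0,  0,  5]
A Jordan chain for λ = 5 of length 3:
v_1 = (1, -1, 0, 0)ᵀ
v_2 = (-1, 0, 0, 0)ᵀ
v_3 = (0, 0, 1, 0)ᵀ

Let N = A − (5)·I. We want v_3 with N^3 v_3 = 0 but N^2 v_3 ≠ 0; then v_{j-1} := N · v_j for j = 3, …, 2.

Pick v_3 = (0, 0, 1, 0)ᵀ.
Then v_2 = N · v_3 = (-1, 0, 0, 0)ᵀ.
Then v_1 = N · v_2 = (1, -1, 0, 0)ᵀ.

Sanity check: (A − (5)·I) v_1 = (0, 0, 0, 0)ᵀ = 0. ✓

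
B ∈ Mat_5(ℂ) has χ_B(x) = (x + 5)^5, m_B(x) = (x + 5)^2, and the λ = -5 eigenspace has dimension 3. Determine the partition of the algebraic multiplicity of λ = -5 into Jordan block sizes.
Block sizes for λ = -5: [2, 2, 1]

Step 1 — from the characteristic polynomial, algebraic multiplicity of λ = -5 is 5. From dim ker(B − (-5)·I) = 3, there are exactly 3 Jordan blocks for λ = -5.
Step 2 — from the minimal polynomial, the factor (x + 5)^2 tells us the largest block for λ = -5 has size 2.
Step 3 — with total size 5, 3 blocks, and largest block 2, the block sizes (in nonincreasing order) are [2, 2, 1].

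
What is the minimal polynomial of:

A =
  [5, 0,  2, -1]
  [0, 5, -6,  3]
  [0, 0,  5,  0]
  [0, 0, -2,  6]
x^2 - 11*x + 30

The characteristic polynomial is χ_A(x) = (x - 6)*(x - 5)^3, so the eigenvalues are known. The minimal polynomial is
  m_A(x) = Π_λ (x − λ)^{k_λ}
where k_λ is the size of the *largest* Jordan block for λ (equivalently, the smallest k with (A − λI)^k v = 0 for every generalised eigenvector v of λ).

  λ = 5: largest Jordan block has size 1, contributing (x − 5)
  λ = 6: largest Jordan block has size 1, contributing (x − 6)

So m_A(x) = (x - 6)*(x - 5) = x^2 - 11*x + 30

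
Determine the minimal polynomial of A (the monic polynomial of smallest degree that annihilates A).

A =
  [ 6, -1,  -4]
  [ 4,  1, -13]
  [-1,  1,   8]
x^3 - 15*x^2 + 75*x - 125

The characteristic polynomial is χ_A(x) = (x - 5)^3, so the eigenvalues are known. The minimal polynomial is
  m_A(x) = Π_λ (x − λ)^{k_λ}
where k_λ is the size of the *largest* Jordan block for λ (equivalently, the smallest k with (A − λI)^k v = 0 for every generalised eigenvector v of λ).

  λ = 5: largest Jordan block has size 3, contributing (x − 5)^3

So m_A(x) = (x - 5)^3 = x^3 - 15*x^2 + 75*x - 125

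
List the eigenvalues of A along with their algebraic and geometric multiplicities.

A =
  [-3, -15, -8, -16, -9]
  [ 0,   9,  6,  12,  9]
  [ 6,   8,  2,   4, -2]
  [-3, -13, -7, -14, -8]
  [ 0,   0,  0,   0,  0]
λ = -3: alg = 2, geom = 1; λ = 0: alg = 3, geom = 2

Step 1 — factor the characteristic polynomial to read off the algebraic multiplicities:
  χ_A(x) = x^3*(x + 3)^2

Step 2 — compute geometric multiplicities via the rank-nullity identity g(λ) = n − rank(A − λI):
  rank(A − (-3)·I) = 4, so dim ker(A − (-3)·I) = n − 4 = 1
  rank(A − (0)·I) = 3, so dim ker(A − (0)·I) = n − 3 = 2

Summary:
  λ = -3: algebraic multiplicity = 2, geometric multiplicity = 1
  λ = 0: algebraic multiplicity = 3, geometric multiplicity = 2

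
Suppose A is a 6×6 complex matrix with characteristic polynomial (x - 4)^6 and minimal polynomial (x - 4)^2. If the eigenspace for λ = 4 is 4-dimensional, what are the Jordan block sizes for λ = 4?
Block sizes for λ = 4: [2, 2, 1, 1]

Step 1 — from the characteristic polynomial, algebraic multiplicity of λ = 4 is 6. From dim ker(A − (4)·I) = 4, there are exactly 4 Jordan blocks for λ = 4.
Step 2 — from the minimal polynomial, the factor (x − 4)^2 tells us the largest block for λ = 4 has size 2.
Step 3 — with total size 6, 4 blocks, and largest block 2, the block sizes (in nonincreasing order) are [2, 2, 1, 1].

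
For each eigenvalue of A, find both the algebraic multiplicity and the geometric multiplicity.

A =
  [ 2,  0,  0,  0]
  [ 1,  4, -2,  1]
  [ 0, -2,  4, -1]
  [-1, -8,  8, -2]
λ = 2: alg = 4, geom = 2

Step 1 — factor the characteristic polynomial to read off the algebraic multiplicities:
  χ_A(x) = (x - 2)^4

Step 2 — compute geometric multiplicities via the rank-nullity identity g(λ) = n − rank(A − λI):
  rank(A − (2)·I) = 2, so dim ker(A − (2)·I) = n − 2 = 2

Summary:
  λ = 2: algebraic multiplicity = 4, geometric multiplicity = 2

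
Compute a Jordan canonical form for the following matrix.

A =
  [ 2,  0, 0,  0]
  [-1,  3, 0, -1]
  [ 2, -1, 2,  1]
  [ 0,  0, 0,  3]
J_2(2) ⊕ J_2(3)

The characteristic polynomial is
  det(x·I − A) = x^4 - 10*x^3 + 37*x^2 - 60*x + 36 = (x - 3)^2*(x - 2)^2

Eigenvalues and multiplicities (the geometric multiplicity of λ is n − rank(A − λI), which equals the number of Jordan blocks for λ):
  λ = 2: algebraic multiplicity = 2, geometric multiplicity = 1
  λ = 3: algebraic multiplicity = 2, geometric multiplicity = 1

Determining the block sizes for each eigenvalue:
  λ = 2: one block (gm = 1), so the single block has size am = 2 → block sizes [2]
  λ = 3: one block (gm = 1), so the single block has size am = 2 → block sizes [2]

Assembling the blocks gives a Jordan form
J =
  [2, 1, 0, 0]
  [0, 2, 0, 0]
  [0, 0, 3, 1]
  [0, 0, 0, 3]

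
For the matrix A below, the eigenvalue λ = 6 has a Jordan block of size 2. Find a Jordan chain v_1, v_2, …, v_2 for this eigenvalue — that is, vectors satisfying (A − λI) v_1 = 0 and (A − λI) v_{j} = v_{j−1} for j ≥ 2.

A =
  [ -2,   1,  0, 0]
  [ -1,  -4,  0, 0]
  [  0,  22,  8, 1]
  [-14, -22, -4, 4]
A Jordan chain for λ = 6 of length 2:
v_1 = (0, 0, 2, -4)ᵀ
v_2 = (0, 0, 1, 0)ᵀ

Let N = A − (6)·I. We want v_2 with N^2 v_2 = 0 but N^1 v_2 ≠ 0; then v_{j-1} := N · v_j for j = 2, …, 2.

Pick v_2 = (0, 0, 1, 0)ᵀ.
Then v_1 = N · v_2 = (0, 0, 2, -4)ᵀ.

Sanity check: (A − (6)·I) v_1 = (0, 0, 0, 0)ᵀ = 0. ✓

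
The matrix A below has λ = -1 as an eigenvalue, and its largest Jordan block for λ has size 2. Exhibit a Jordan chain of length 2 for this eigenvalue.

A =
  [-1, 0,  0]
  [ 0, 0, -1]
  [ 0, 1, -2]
A Jordan chain for λ = -1 of length 2:
v_1 = (0, 1, 1)ᵀ
v_2 = (0, 1, 0)ᵀ

Let N = A − (-1)·I. We want v_2 with N^2 v_2 = 0 but N^1 v_2 ≠ 0; then v_{j-1} := N · v_j for j = 2, …, 2.

Pick v_2 = (0, 1, 0)ᵀ.
Then v_1 = N · v_2 = (0, 1, 1)ᵀ.

Sanity check: (A − (-1)·I) v_1 = (0, 0, 0)ᵀ = 0. ✓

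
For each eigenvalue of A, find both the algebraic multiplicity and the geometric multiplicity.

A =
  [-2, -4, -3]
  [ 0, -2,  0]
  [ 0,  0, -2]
λ = -2: alg = 3, geom = 2

Step 1 — factor the characteristic polynomial to read off the algebraic multiplicities:
  χ_A(x) = (x + 2)^3

Step 2 — compute geometric multiplicities via the rank-nullity identity g(λ) = n − rank(A − λI):
  rank(A − (-2)·I) = 1, so dim ker(A − (-2)·I) = n − 1 = 2

Summary:
  λ = -2: algebraic multiplicity = 3, geometric multiplicity = 2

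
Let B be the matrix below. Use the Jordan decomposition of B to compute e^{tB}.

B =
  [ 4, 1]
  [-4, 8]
e^{tB} =
  [-2*t*exp(6*t) + exp(6*t), t*exp(6*t)]
  [-4*t*exp(6*t), 2*t*exp(6*t) + exp(6*t)]

Strategy: write B = P · J · P⁻¹ where J is a Jordan canonical form, so e^{tB} = P · e^{tJ} · P⁻¹, and e^{tJ} can be computed block-by-block.

B has Jordan form
J =
  [6, 1]
  [0, 6]
(up to reordering of blocks).

Per-block formulas:
  For a 2×2 Jordan block J_2(6): exp(t · J_2(6)) = e^(6t)·(I + t·N), where N is the 2×2 nilpotent shift.

After assembling e^{tJ} and conjugating by P, we get:

e^{tB} =
  [-2*t*exp(6*t) + exp(6*t), t*exp(6*t)]
  [-4*t*exp(6*t), 2*t*exp(6*t) + exp(6*t)]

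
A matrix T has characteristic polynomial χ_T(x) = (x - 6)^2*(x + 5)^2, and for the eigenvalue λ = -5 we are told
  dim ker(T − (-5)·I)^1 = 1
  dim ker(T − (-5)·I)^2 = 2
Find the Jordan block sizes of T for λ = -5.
Block sizes for λ = -5: [2]

From the dimensions of kernels of powers, the number of Jordan blocks of size at least j is d_j − d_{j−1} where d_j = dim ker(N^j) (with d_0 = 0). Computing the differences gives [1, 1].
The number of blocks of size exactly k is (#blocks of size ≥ k) − (#blocks of size ≥ k + 1), so the partition is: 1 block(s) of size 2.
In nonincreasing order the block sizes are [2].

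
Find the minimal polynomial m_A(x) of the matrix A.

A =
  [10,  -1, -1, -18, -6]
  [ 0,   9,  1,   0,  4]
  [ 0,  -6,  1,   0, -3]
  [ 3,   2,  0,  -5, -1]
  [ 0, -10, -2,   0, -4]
x^4 - 7*x^3 + 15*x^2 - 13*x + 4

The characteristic polynomial is χ_A(x) = (x - 4)^2*(x - 1)^3, so the eigenvalues are known. The minimal polynomial is
  m_A(x) = Π_λ (x − λ)^{k_λ}
where k_λ is the size of the *largest* Jordan block for λ (equivalently, the smallest k with (A − λI)^k v = 0 for every generalised eigenvector v of λ).

  λ = 1: largest Jordan block has size 3, contributing (x − 1)^3
  λ = 4: largest Jordan block has size 1, contributing (x − 4)

So m_A(x) = (x - 4)*(x - 1)^3 = x^4 - 7*x^3 + 15*x^2 - 13*x + 4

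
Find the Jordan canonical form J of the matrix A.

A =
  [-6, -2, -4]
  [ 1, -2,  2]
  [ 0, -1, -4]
J_3(-4)

The characteristic polynomial is
  det(x·I − A) = x^3 + 12*x^2 + 48*x + 64 = (x + 4)^3

Eigenvalues and multiplicities (the geometric multiplicity of λ is n − rank(A − λI), which equals the number of Jordan blocks for λ):
  λ = -4: algebraic multiplicity = 3, geometric multiplicity = 1

Determining the block sizes for each eigenvalue:
  λ = -4: one block (gm = 1), so the single block has size am = 3 → block sizes [3]

Assembling the blocks gives a Jordan form
J =
  [-4,  1,  0]
  [ 0, -4,  1]
  [ 0,  0, -4]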